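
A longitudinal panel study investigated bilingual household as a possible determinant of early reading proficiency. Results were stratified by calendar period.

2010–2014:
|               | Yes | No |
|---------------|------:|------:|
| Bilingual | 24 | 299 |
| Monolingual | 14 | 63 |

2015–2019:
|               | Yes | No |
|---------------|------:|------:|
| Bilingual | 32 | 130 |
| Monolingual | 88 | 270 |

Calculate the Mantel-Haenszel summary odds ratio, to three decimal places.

OR_MH = Σ(aᵢdᵢ/nᵢ) / Σ(bᵢcᵢ/nᵢ), where nᵢ is the stratum total.
Stratum 1 (2010–2014): n = 400; a·d/n = 24·63/400 = 3.7800; b·c/n = 299·14/400 = 10.4650
Stratum 2 (2015–2019): n = 520; a·d/n = 32·270/520 = 16.6154; b·c/n = 130·88/520 = 22.0000
OR_MH = (3.7800 + 16.6154) / (10.4650 + 22.0000) = 20.3954 / 32.4650 = 0.62823

0.628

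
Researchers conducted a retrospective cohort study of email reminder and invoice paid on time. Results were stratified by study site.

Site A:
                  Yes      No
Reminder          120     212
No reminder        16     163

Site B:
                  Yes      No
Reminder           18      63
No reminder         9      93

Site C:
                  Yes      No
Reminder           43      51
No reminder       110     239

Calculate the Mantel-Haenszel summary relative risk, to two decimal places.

2.28

RR_MH = Σ(aᵢ·n₀ᵢ/nᵢ) / Σ(cᵢ·n₁ᵢ/nᵢ), with n₁ᵢ = aᵢ+bᵢ (exposed), n₀ᵢ = cᵢ+dᵢ (unexposed), nᵢ = n₁ᵢ+n₀ᵢ.
Stratum 1 (Site A): n₁ = 332, n₀ = 179, n = 511; a·n₀/n = 120·179/511 = 42.0352; c·n₁/n = 16·332/511 = 10.3953
Stratum 2 (Site B): n₁ = 81, n₀ = 102, n = 183; a·n₀/n = 18·102/183 = 10.0328; c·n₁/n = 9·81/183 = 3.9836
Stratum 3 (Site C): n₁ = 94, n₀ = 349, n = 443; a·n₀/n = 43·349/443 = 33.8758; c·n₁/n = 110·94/443 = 23.3409
RR_MH = (42.0352 + 10.0328 + 33.8758) / (10.3953 + 3.9836 + 23.3409) = 85.9439 / 37.7198 = 2.27848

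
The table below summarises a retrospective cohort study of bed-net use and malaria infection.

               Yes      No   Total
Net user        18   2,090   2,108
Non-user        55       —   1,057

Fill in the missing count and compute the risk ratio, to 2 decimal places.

The missing cell is in the unexposed row: 1057 − 55 = 1002.
So a = 18, b = 2090, c = 55, d = 1002.
RR = [a/(a+b)] / [c/(c+d)] = (18/2108) / (55/1057) = 0.00854/0.05203 = 0.16410

0.16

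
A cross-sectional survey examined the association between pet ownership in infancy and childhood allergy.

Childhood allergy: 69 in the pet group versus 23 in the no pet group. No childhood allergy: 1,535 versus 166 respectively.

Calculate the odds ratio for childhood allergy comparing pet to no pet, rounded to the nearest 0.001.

0.324

From the description: a = 69, b = 1535, c = 23, d = 166.
OR = (a·d)/(b·c) = (69 × 166) / (1535 × 23) = 11454 / 35305 = 0.32443
Exposure is associated with lower odds of childhood allergy (OR = 0.32 < 1).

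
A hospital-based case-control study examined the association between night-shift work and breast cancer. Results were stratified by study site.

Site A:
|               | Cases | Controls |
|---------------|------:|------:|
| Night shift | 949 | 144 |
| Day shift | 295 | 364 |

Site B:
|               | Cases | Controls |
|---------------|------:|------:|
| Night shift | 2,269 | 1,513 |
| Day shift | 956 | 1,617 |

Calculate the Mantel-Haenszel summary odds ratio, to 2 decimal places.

3.08

OR_MH = Σ(aᵢdᵢ/nᵢ) / Σ(bᵢcᵢ/nᵢ), where nᵢ is the stratum total.
Stratum 1 (Site A): n = 1752; a·d/n = 949·364/1752 = 197.1667; b·c/n = 144·295/1752 = 24.2466
Stratum 2 (Site B): n = 6355; a·d/n = 2269·1617/6355 = 577.3364; b·c/n = 1513·956/6355 = 227.6047
OR_MH = (197.1667 + 577.3364) / (24.2466 + 227.6047) = 774.5031 / 251.8513 = 3.07524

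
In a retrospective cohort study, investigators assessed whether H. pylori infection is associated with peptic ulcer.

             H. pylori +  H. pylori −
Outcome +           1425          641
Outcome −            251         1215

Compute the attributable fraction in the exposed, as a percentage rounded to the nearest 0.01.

59.38

Reading the table with exposure as columns: a = 1425 (H. pylori +, case), b = 251 (H. pylori +, non-case), c = 641 (H. pylori −, case), d = 1215.
Risk in exposed = 1425/1676 = 0.85024; risk in unexposed = 641/1856 = 0.34537.
RR = 0.85024/0.34537 = 2.46185
AR% = (RR − 1)/RR × 100 = (2.46185 − 1)/2.46185 × 100 = 59.3801%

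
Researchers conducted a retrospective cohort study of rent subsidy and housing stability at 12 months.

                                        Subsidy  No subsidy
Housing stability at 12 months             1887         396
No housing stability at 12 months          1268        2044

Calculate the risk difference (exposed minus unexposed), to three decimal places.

Reading the table with exposure as columns: a = 1887 (Subsidy, case), b = 1268 (Subsidy, non-case), c = 396 (No subsidy, case), d = 2044.
Risk in exposed = 1887/3155 = 0.598098; risk in unexposed = 396/2440 = 0.162295.
Risk difference = 0.598098 − 0.162295 = 0.435803

0.436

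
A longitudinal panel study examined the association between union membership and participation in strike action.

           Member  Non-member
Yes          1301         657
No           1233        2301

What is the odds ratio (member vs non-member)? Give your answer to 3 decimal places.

3.695

Reading the table with exposure as columns: a = 1301 (Member, case), b = 1233 (Member, non-case), c = 657 (Non-member, case), d = 2301.
OR = (a·d)/(b·c) = (1301 × 2301) / (1233 × 657) = 2993601 / 810081 = 3.69543
The odds of participation in strike action are about 3.70 times as high in the member group.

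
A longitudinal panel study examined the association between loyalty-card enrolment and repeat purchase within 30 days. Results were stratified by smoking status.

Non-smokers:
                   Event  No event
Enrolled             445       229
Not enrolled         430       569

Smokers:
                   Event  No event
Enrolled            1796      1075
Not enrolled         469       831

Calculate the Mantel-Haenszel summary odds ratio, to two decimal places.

2.83

OR_MH = Σ(aᵢdᵢ/nᵢ) / Σ(bᵢcᵢ/nᵢ), where nᵢ is the stratum total.
Stratum 1 (Non-smokers): n = 1673; a·d/n = 445·569/1673 = 151.3479; b·c/n = 229·430/1673 = 58.8583
Stratum 2 (Smokers): n = 4171; a·d/n = 1796·831/4171 = 357.8221; b·c/n = 1075·469/4171 = 120.8763
OR_MH = (151.3479 + 357.8221) / (58.8583 + 120.8763) = 509.1700 / 179.7346 = 2.83290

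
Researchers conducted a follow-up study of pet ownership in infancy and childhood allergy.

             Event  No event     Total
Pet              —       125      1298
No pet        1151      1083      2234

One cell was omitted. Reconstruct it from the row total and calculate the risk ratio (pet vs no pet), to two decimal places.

1.75

The missing cell is in the exposed row: 1298 − 125 = 1173.
So a = 1173, b = 125, c = 1151, d = 1083.
RR = [a/(a+b)] / [c/(c+d)] = (1173/1298) / (1151/2234) = 0.90370/0.51522 = 1.75401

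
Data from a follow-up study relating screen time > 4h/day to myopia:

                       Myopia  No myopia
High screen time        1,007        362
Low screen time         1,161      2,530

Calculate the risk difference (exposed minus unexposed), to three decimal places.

0.421

Cells: a = 1007, b = 362, c = 1161, d = 2530.
Risk in exposed = 1007/1369 = 0.735573; risk in unexposed = 1161/3691 = 0.314549.
Risk difference = 0.735573 − 0.314549 = 0.421025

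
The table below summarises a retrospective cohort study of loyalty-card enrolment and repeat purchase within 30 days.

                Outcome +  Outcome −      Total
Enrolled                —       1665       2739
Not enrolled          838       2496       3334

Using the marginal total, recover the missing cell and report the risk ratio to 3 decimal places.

The missing cell is in the exposed row: 2739 − 1665 = 1074.
So a = 1074, b = 1665, c = 838, d = 2496.
RR = [a/(a+b)] / [c/(c+d)] = (1074/2739) / (838/3334) = 0.39211/0.25135 = 1.56003

1.560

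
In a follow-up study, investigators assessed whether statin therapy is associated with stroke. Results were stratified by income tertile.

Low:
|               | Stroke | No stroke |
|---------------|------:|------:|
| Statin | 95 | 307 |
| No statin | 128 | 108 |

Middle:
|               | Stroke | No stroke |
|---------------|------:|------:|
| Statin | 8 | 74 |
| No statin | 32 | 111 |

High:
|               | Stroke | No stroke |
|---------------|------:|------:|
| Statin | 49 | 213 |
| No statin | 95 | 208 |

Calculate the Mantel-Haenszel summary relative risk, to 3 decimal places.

RR_MH = Σ(aᵢ·n₀ᵢ/nᵢ) / Σ(cᵢ·n₁ᵢ/nᵢ), with n₁ᵢ = aᵢ+bᵢ (exposed), n₀ᵢ = cᵢ+dᵢ (unexposed), nᵢ = n₁ᵢ+n₀ᵢ.
Stratum 1 (Low): n₁ = 402, n₀ = 236, n = 638; a·n₀/n = 95·236/638 = 35.1411; c·n₁/n = 128·402/638 = 80.6520
Stratum 2 (Middle): n₁ = 82, n₀ = 143, n = 225; a·n₀/n = 8·143/225 = 5.0844; c·n₁/n = 32·82/225 = 11.6622
Stratum 3 (High): n₁ = 262, n₀ = 303, n = 565; a·n₀/n = 49·303/565 = 26.2779; c·n₁/n = 95·262/565 = 44.0531
RR_MH = (35.1411 + 5.0844 + 26.2779) / (80.6520 + 11.6622 + 44.0531) = 66.5034 / 136.3674 = 0.48768

0.488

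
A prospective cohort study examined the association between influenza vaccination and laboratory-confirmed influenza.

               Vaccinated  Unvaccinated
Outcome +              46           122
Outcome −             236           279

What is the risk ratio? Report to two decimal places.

0.54

Reading the table with exposure as columns: a = 46 (Vaccinated, case), b = 236 (Vaccinated, non-case), c = 122 (Unvaccinated, case), d = 279.
Risk in exposed = 46/282 = 0.16312; risk in unexposed = 122/401 = 0.30424.
RR = 0.16312 / 0.30424 = 0.53616
The risk is 46% lower among the exposed than among the unexposed.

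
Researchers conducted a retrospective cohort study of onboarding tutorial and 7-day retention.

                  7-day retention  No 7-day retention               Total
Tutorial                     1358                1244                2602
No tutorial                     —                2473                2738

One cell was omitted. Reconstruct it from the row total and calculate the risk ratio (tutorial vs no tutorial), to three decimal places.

The missing cell is in the unexposed row: 2738 − 2473 = 265.
So a = 1358, b = 1244, c = 265, d = 2473.
RR = [a/(a+b)] / [c/(c+d)] = (1358/2602) / (265/2738) = 0.52191/0.09679 = 5.39237

5.392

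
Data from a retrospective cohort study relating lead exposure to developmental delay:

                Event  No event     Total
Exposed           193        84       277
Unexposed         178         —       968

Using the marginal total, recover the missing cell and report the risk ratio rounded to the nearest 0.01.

The missing cell is in the unexposed row: 968 − 178 = 790.
So a = 193, b = 84, c = 178, d = 790.
RR = [a/(a+b)] / [c/(c+d)] = (193/277) / (178/968) = 0.69675/0.18388 = 3.78907

3.79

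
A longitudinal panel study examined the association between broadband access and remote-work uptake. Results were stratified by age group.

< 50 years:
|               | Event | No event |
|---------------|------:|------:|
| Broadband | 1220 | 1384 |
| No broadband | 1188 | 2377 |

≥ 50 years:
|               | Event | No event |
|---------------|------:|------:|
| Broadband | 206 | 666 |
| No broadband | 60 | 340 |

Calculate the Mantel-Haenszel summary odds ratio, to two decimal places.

1.76

OR_MH = Σ(aᵢdᵢ/nᵢ) / Σ(bᵢcᵢ/nᵢ), where nᵢ is the stratum total.
Stratum 1 (< 50 years): n = 6169; a·d/n = 1220·2377/6169 = 470.0827; b·c/n = 1384·1188/6169 = 266.5249
Stratum 2 (≥ 50 years): n = 1272; a·d/n = 206·340/1272 = 55.0629; b·c/n = 666·60/1272 = 31.4151
OR_MH = (470.0827 + 55.0629) / (266.5249 + 31.4151) = 525.1456 / 297.9400 = 1.76259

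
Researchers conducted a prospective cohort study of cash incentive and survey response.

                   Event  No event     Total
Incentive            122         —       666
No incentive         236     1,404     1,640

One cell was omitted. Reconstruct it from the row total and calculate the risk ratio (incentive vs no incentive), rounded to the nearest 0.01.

1.27

The missing cell is in the exposed row: 666 − 122 = 544.
So a = 122, b = 544, c = 236, d = 1404.
RR = [a/(a+b)] / [c/(c+d)] = (122/666) / (236/1640) = 0.18318/0.14390 = 1.27297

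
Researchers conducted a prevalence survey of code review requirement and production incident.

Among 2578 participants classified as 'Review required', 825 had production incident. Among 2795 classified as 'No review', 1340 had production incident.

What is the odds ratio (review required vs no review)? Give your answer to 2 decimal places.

From the description: a = 825, b = 1753, c = 1340, d = 1455.
OR = (a·d)/(b·c) = (825 × 1455) / (1753 × 1340) = 1200375 / 2349020 = 0.51101
Exposure is associated with lower odds of production incident (OR = 0.51 < 1).

0.51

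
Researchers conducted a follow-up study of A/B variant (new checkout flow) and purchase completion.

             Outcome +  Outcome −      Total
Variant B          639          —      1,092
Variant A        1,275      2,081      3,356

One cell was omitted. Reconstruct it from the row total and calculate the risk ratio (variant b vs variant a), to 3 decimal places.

The missing cell is in the exposed row: 1092 − 639 = 453.
So a = 639, b = 453, c = 1275, d = 2081.
RR = [a/(a+b)] / [c/(c+d)] = (639/1092) / (1275/3356) = 0.58516/0.37992 = 1.54025

1.540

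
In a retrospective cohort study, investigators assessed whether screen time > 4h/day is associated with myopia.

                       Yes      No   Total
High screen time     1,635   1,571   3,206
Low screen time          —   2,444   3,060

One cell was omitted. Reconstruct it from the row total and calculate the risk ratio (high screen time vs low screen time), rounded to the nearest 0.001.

The missing cell is in the unexposed row: 3060 − 2444 = 616.
So a = 1635, b = 1571, c = 616, d = 2444.
RR = [a/(a+b)] / [c/(c+d)] = (1635/3206) / (616/3060) = 0.50998/0.20131 = 2.53335

2.533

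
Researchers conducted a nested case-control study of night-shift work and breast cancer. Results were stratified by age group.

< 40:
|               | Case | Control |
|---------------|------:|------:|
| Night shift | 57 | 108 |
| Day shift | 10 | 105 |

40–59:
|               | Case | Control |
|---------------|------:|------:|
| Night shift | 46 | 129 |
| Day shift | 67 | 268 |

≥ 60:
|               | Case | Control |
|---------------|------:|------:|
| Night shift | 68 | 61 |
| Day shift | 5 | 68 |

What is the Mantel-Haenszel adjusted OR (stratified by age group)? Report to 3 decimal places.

3.067

OR_MH = Σ(aᵢdᵢ/nᵢ) / Σ(bᵢcᵢ/nᵢ), where nᵢ is the stratum total.
Stratum 1 (< 40): n = 280; a·d/n = 57·105/280 = 21.3750; b·c/n = 108·10/280 = 3.8571
Stratum 2 (40–59): n = 510; a·d/n = 46·268/510 = 24.1725; b·c/n = 129·67/510 = 16.9471
Stratum 3 (≥ 60): n = 202; a·d/n = 68·68/202 = 22.8911; b·c/n = 61·5/202 = 1.5099
OR_MH = (21.3750 + 24.1725 + 22.8911) / (3.8571 + 16.9471 + 1.5099) = 68.4386 / 22.3141 = 3.06706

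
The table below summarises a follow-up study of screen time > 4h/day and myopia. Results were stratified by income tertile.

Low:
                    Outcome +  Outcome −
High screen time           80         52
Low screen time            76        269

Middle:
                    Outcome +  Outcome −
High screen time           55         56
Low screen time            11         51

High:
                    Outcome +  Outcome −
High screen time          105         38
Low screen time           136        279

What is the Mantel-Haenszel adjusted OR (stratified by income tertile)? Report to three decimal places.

5.393

OR_MH = Σ(aᵢdᵢ/nᵢ) / Σ(bᵢcᵢ/nᵢ), where nᵢ is the stratum total.
Stratum 1 (Low): n = 477; a·d/n = 80·269/477 = 45.1153; b·c/n = 52·76/477 = 8.2851
Stratum 2 (Middle): n = 173; a·d/n = 55·51/173 = 16.2139; b·c/n = 56·11/173 = 3.5607
Stratum 3 (High): n = 558; a·d/n = 105·279/558 = 52.5000; b·c/n = 38·136/558 = 9.2616
OR_MH = (45.1153 + 16.2139 + 52.5000) / (8.2851 + 3.5607 + 9.2616) = 113.8292 / 21.1075 = 5.39284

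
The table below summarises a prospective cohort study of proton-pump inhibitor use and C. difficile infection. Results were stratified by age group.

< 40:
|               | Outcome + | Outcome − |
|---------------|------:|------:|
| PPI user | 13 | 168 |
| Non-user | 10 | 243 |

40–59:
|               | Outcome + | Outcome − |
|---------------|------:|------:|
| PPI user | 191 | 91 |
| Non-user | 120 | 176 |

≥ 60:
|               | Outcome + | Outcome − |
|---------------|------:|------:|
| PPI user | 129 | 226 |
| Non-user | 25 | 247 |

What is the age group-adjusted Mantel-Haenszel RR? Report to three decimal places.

2.099

RR_MH = Σ(aᵢ·n₀ᵢ/nᵢ) / Σ(cᵢ·n₁ᵢ/nᵢ), with n₁ᵢ = aᵢ+bᵢ (exposed), n₀ᵢ = cᵢ+dᵢ (unexposed), nᵢ = n₁ᵢ+n₀ᵢ.
Stratum 1 (< 40): n₁ = 181, n₀ = 253, n = 434; a·n₀/n = 13·253/434 = 7.5783; c·n₁/n = 10·181/434 = 4.1705
Stratum 2 (40–59): n₁ = 282, n₀ = 296, n = 578; a·n₀/n = 191·296/578 = 97.8131; c·n₁/n = 120·282/578 = 58.5467
Stratum 3 (≥ 60): n₁ = 355, n₀ = 272, n = 627; a·n₀/n = 129·272/627 = 55.9617; c·n₁/n = 25·355/627 = 14.1547
RR_MH = (7.5783 + 97.8131 + 55.9617) / (4.1705 + 58.5467 + 14.1547) = 161.3532 / 76.8719 = 2.09899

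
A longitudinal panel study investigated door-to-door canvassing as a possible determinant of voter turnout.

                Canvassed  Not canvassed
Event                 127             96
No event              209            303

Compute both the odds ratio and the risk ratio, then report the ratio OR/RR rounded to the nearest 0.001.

Reading the table with exposure as columns: a = 127 (Canvassed, case), b = 209 (Canvassed, non-case), c = 96 (Not canvassed, case), d = 303.
OR = (127·303)/(209·96) = 38481/20064 = 1.91791
Risk in exposed = 127/336 = 0.37798; risk in unexposed = 96/399 = 0.24060; RR = 1.57096
OR/RR = 1.91791 / 1.57096 = 1.22085
The outcome is not rare, so the OR lies further from 1 than the RR.

1.221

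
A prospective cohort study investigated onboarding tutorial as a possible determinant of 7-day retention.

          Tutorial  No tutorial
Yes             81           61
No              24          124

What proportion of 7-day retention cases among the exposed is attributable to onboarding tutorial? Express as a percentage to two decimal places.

Reading the table with exposure as columns: a = 81 (Tutorial, case), b = 24 (Tutorial, non-case), c = 61 (No tutorial, case), d = 124.
Risk in exposed = 81/105 = 0.77143; risk in unexposed = 61/185 = 0.32973.
RR = 0.77143/0.32973 = 2.33958
AR% = (RR − 1)/RR × 100 = (2.33958 − 1)/2.33958 × 100 = 57.2573%

57.26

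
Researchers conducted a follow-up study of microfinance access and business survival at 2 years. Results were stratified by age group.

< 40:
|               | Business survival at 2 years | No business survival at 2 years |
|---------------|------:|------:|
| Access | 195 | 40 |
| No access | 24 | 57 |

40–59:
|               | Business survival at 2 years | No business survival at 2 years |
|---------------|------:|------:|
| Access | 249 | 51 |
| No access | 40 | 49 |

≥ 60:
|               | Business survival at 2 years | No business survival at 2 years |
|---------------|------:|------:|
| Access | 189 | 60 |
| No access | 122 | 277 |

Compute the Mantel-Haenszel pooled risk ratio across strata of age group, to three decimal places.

2.337

RR_MH = Σ(aᵢ·n₀ᵢ/nᵢ) / Σ(cᵢ·n₁ᵢ/nᵢ), with n₁ᵢ = aᵢ+bᵢ (exposed), n₀ᵢ = cᵢ+dᵢ (unexposed), nᵢ = n₁ᵢ+n₀ᵢ.
Stratum 1 (< 40): n₁ = 235, n₀ = 81, n = 316; a·n₀/n = 195·81/316 = 49.9842; c·n₁/n = 24·235/316 = 17.8481
Stratum 2 (40–59): n₁ = 300, n₀ = 89, n = 389; a·n₀/n = 249·89/389 = 56.9692; c·n₁/n = 40·300/389 = 30.8483
Stratum 3 (≥ 60): n₁ = 249, n₀ = 399, n = 648; a·n₀/n = 189·399/648 = 116.3750; c·n₁/n = 122·249/648 = 46.8796
RR_MH = (49.9842 + 56.9692 + 116.3750) / (17.8481 + 30.8483 + 46.8796) = 223.3283 / 95.5761 = 2.33666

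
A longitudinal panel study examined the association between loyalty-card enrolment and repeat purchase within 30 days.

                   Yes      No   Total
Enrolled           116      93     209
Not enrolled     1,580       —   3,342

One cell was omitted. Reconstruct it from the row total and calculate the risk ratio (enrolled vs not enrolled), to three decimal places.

The missing cell is in the unexposed row: 3342 − 1580 = 1762.
So a = 116, b = 93, c = 1580, d = 1762.
RR = [a/(a+b)] / [c/(c+d)] = (116/209) / (1580/3342) = 0.55502/0.47277 = 1.17398

1.174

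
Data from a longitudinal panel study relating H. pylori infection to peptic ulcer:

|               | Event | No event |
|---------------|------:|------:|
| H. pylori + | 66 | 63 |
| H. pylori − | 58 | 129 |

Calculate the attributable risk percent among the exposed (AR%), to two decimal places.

39.38

Cells: a = 66, b = 63, c = 58, d = 129.
Risk in exposed = 66/129 = 0.51163; risk in unexposed = 58/187 = 0.31016.
RR = 0.51163/0.31016 = 1.64956
AR% = (RR − 1)/RR × 100 = (1.64956 − 1)/1.64956 × 100 = 39.3777%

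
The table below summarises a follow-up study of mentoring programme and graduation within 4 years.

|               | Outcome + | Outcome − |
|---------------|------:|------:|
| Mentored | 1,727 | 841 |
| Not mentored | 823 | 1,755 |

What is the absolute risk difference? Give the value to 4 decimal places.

Cells: a = 1727, b = 841, c = 823, d = 1755.
Risk in exposed = 1727/2568 = 0.672508; risk in unexposed = 823/2578 = 0.319240.
Risk difference = 0.672508 − 0.319240 = 0.353268

0.3533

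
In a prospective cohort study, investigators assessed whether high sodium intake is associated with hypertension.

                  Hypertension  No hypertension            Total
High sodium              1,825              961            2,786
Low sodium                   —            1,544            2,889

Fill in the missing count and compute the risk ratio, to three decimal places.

The missing cell is in the unexposed row: 2889 − 1544 = 1345.
So a = 1825, b = 961, c = 1345, d = 1544.
RR = [a/(a+b)] / [c/(c+d)] = (1825/2786) / (1345/2889) = 0.65506/0.46556 = 1.40704

1.407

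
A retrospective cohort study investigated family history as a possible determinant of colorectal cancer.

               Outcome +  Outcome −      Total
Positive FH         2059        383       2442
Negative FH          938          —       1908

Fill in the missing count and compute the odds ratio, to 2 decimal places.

The missing cell is in the unexposed row: 1908 − 938 = 970.
So a = 2059, b = 383, c = 938, d = 970.
OR = (a·d)/(b·c) = (2059 × 970) / (383 × 938) = 1997230 / 359254 = 5.55938

5.56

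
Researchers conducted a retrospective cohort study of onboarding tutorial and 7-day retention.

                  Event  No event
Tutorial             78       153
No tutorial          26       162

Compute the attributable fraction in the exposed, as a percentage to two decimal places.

Cells: a = 78, b = 153, c = 26, d = 162.
Risk in exposed = 78/231 = 0.33766; risk in unexposed = 26/188 = 0.13830.
RR = 0.33766/0.13830 = 2.44156
AR% = (RR − 1)/RR × 100 = (2.44156 − 1)/2.44156 × 100 = 59.0426%

59.04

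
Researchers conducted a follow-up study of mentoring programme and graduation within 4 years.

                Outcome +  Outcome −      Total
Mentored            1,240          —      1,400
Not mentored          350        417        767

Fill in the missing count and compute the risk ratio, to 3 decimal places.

1.941

The missing cell is in the exposed row: 1400 − 1240 = 160.
So a = 1240, b = 160, c = 350, d = 417.
RR = [a/(a+b)] / [c/(c+d)] = (1240/1400) / (350/767) = 0.88571/0.45632 = 1.94098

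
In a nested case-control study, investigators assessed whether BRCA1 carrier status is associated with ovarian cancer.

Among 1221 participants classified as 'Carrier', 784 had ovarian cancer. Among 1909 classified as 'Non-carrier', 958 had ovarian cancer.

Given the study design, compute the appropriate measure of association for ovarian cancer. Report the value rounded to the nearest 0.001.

From the description: a = 784, b = 437, c = 958, d = 951.
This is a nested case-control study: participants were sampled on outcome status, so risks in the source population cannot be estimated directly — relative risk is not valid here. The odds ratio is the appropriate measure.
OR = (a·d)/(b·c) = (784 × 951) / (437 × 958) = 745584 / 418646 = 1.78094

1.781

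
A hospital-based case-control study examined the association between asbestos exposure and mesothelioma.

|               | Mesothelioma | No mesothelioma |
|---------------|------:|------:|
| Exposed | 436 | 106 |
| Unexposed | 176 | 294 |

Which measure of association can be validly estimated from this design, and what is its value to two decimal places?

6.87

Cells: a = 436, b = 106, c = 176, d = 294.
This is a hospital-based case-control study: participants were sampled on outcome status, so risks in the source population cannot be estimated directly — relative risk is not valid here. The odds ratio is the appropriate measure.
OR = (a·d)/(b·c) = (436 × 294) / (106 × 176) = 128184 / 18656 = 6.87093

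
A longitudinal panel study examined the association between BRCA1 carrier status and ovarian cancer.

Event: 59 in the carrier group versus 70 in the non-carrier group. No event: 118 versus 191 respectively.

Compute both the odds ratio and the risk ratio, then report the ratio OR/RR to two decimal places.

1.10

From the description: a = 59, b = 118, c = 70, d = 191.
OR = (59·191)/(118·70) = 11269/8260 = 1.36429
Risk in exposed = 59/177 = 0.33333; risk in unexposed = 70/261 = 0.26820; RR = 1.24286
OR/RR = 1.36429 / 1.24286 = 1.09770
The outcome is not rare, so the OR lies further from 1 than the RR.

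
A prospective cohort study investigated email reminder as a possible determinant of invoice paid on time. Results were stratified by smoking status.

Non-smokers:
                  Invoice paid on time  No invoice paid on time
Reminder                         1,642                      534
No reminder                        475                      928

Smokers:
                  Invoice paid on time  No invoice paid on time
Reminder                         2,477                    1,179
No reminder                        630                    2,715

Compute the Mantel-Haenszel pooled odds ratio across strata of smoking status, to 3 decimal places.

OR_MH = Σ(aᵢdᵢ/nᵢ) / Σ(bᵢcᵢ/nᵢ), where nᵢ is the stratum total.
Stratum 1 (Non-smokers): n = 3579; a·d/n = 1642·928/3579 = 425.7547; b·c/n = 534·475/3579 = 70.8718
Stratum 2 (Smokers): n = 7001; a·d/n = 2477·2715/7001 = 960.5849; b·c/n = 1179·630/7001 = 106.0948
OR_MH = (425.7547 + 960.5849) / (70.8718 + 106.0948) = 1386.3396 / 176.9666 = 7.83391

7.834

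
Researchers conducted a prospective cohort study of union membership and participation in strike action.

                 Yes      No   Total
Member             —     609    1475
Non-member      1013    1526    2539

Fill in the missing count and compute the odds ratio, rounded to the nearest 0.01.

The missing cell is in the exposed row: 1475 − 609 = 866.
So a = 866, b = 609, c = 1013, d = 1526.
OR = (a·d)/(b·c) = (866 × 1526) / (609 × 1013) = 1321516 / 616917 = 2.14213

2.14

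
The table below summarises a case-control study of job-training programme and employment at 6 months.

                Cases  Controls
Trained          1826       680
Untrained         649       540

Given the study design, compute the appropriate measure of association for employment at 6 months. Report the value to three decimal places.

Cells: a = 1826, b = 680, c = 649, d = 540.
This is a case-control study: participants were sampled on outcome status, so risks in the source population cannot be estimated directly — relative risk is not valid here. The odds ratio is the appropriate measure.
OR = (a·d)/(b·c) = (1826 × 540) / (680 × 649) = 986040 / 441320 = 2.23430

2.234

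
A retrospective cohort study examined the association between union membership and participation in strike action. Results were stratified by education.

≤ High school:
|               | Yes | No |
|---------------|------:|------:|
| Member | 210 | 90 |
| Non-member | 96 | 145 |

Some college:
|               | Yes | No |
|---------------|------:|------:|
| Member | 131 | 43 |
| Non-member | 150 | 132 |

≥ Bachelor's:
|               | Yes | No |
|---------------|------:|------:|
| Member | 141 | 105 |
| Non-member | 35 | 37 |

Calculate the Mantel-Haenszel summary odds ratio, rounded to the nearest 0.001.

2.654

OR_MH = Σ(aᵢdᵢ/nᵢ) / Σ(bᵢcᵢ/nᵢ), where nᵢ is the stratum total.
Stratum 1 (≤ High school): n = 541; a·d/n = 210·145/541 = 56.2847; b·c/n = 90·96/541 = 15.9704
Stratum 2 (Some college): n = 456; a·d/n = 131·132/456 = 37.9211; b·c/n = 43·150/456 = 14.1447
Stratum 3 (≥ Bachelor's): n = 318; a·d/n = 141·37/318 = 16.4057; b·c/n = 105·35/318 = 11.5566
OR_MH = (56.2847 + 37.9211 + 16.4057) / (15.9704 + 14.1447 + 11.5566) = 110.6114 / 41.6718 = 2.65435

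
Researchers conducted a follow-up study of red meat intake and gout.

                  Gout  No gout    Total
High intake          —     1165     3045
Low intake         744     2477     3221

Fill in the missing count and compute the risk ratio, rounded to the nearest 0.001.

The missing cell is in the exposed row: 3045 − 1165 = 1880.
So a = 1880, b = 1165, c = 744, d = 2477.
RR = [a/(a+b)] / [c/(c+d)] = (1880/3045) / (744/3221) = 0.61741/0.23098 = 2.67293

2.673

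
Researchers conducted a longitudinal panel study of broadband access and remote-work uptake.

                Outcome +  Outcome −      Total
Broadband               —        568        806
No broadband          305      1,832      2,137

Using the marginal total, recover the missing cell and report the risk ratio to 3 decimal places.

2.069

The missing cell is in the exposed row: 806 − 568 = 238.
So a = 238, b = 568, c = 305, d = 1832.
RR = [a/(a+b)] / [c/(c+d)] = (238/806) / (305/2137) = 0.29529/0.14272 = 2.06893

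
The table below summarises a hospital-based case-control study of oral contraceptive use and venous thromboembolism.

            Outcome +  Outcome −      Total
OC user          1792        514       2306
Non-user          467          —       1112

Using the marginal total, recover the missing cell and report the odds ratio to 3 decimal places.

The missing cell is in the unexposed row: 1112 − 467 = 645.
So a = 1792, b = 514, c = 467, d = 645.
OR = (a·d)/(b·c) = (1792 × 645) / (514 × 467) = 1155840 / 240038 = 4.81524

4.815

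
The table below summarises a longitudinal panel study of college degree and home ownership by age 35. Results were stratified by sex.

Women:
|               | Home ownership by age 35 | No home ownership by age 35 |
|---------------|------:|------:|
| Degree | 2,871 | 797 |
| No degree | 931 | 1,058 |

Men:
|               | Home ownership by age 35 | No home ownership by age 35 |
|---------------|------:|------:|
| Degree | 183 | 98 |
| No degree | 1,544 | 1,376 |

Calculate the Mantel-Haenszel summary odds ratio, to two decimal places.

3.45

OR_MH = Σ(aᵢdᵢ/nᵢ) / Σ(bᵢcᵢ/nᵢ), where nᵢ is the stratum total.
Stratum 1 (Women): n = 5657; a·d/n = 2871·1058/5657 = 536.9486; b·c/n = 797·931/5657 = 131.1662
Stratum 2 (Men): n = 3201; a·d/n = 183·1376/3201 = 78.6654; b·c/n = 98·1544/3201 = 47.2702
OR_MH = (536.9486 + 78.6654) / (131.1662 + 47.2702) = 615.6140 / 178.4364 = 3.45005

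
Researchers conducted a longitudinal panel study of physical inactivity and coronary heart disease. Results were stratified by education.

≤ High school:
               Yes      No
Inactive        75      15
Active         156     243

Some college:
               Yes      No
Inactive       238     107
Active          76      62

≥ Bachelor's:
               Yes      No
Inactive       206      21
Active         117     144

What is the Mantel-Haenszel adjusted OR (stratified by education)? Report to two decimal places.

4.82

OR_MH = Σ(aᵢdᵢ/nᵢ) / Σ(bᵢcᵢ/nᵢ), where nᵢ is the stratum total.
Stratum 1 (≤ High school): n = 489; a·d/n = 75·243/489 = 37.2699; b·c/n = 15·156/489 = 4.7853
Stratum 2 (Some college): n = 483; a·d/n = 238·62/483 = 30.5507; b·c/n = 107·76/483 = 16.8364
Stratum 3 (≥ Bachelor's): n = 488; a·d/n = 206·144/488 = 60.7869; b·c/n = 21·117/488 = 5.0348
OR_MH = (37.2699 + 30.5507 + 60.7869) / (4.7853 + 16.8364 + 5.0348) = 128.6075 / 26.6566 = 4.82461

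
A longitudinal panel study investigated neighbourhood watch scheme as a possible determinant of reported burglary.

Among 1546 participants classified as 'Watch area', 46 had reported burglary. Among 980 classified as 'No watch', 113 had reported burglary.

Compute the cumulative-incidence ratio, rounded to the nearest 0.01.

0.26

From the description: a = 46, b = 1500, c = 113, d = 867.
Risk in exposed = 46/1546 = 0.02975; risk in unexposed = 113/980 = 0.11531.
RR = 0.02975 / 0.11531 = 0.25805
The risk is 74% lower among the exposed than among the unexposed.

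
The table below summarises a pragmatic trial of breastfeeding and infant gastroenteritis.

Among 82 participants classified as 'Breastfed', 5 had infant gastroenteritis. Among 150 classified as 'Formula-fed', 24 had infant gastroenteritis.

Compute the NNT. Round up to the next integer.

Risk in treated group = 5/82 = 0.06098; risk in control = 24/150 = 0.16000.
Absolute risk reduction = 0.16000 − 0.06098 = 0.09902
NNT = 1 / ARR = 1 / 0.09902 = 10.099 → round up → 11

11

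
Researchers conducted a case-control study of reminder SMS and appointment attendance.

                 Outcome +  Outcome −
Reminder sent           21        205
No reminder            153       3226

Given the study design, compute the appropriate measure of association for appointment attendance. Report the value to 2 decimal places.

Cells: a = 21, b = 205, c = 153, d = 3226.
This is a case-control study: participants were sampled on outcome status, so risks in the source population cannot be estimated directly — relative risk is not valid here. The odds ratio is the appropriate measure.
OR = (a·d)/(b·c) = (21 × 3226) / (205 × 153) = 67746 / 31365 = 2.15992

2.16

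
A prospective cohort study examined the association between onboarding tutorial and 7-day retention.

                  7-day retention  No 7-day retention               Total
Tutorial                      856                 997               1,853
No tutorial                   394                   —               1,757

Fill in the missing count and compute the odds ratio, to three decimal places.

The missing cell is in the unexposed row: 1757 − 394 = 1363.
So a = 856, b = 997, c = 394, d = 1363.
OR = (a·d)/(b·c) = (856 × 1363) / (997 × 394) = 1166728 / 392818 = 2.97015

2.970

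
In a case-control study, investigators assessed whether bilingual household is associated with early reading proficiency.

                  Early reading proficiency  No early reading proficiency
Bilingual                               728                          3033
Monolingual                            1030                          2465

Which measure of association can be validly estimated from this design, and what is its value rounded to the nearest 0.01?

0.57

Cells: a = 728, b = 3033, c = 1030, d = 2465.
This is a case-control study: participants were sampled on outcome status, so risks in the source population cannot be estimated directly — relative risk is not valid here. The odds ratio is the appropriate measure.
OR = (a·d)/(b·c) = (728 × 2465) / (3033 × 1030) = 1794520 / 3123990 = 0.57443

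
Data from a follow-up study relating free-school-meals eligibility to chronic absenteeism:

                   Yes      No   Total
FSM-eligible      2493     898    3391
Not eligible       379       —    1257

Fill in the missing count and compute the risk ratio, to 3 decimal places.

2.438

The missing cell is in the unexposed row: 1257 − 379 = 878.
So a = 2493, b = 898, c = 379, d = 878.
RR = [a/(a+b)] / [c/(c+d)] = (2493/3391) / (379/1257) = 0.73518/0.30151 = 2.43832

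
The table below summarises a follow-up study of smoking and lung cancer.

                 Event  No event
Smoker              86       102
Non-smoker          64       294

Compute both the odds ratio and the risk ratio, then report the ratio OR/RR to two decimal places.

1.51

Cells: a = 86, b = 102, c = 64, d = 294.
OR = (86·294)/(102·64) = 25284/6528 = 3.87316
Risk in exposed = 86/188 = 0.45745; risk in unexposed = 64/358 = 0.17877; RR = 2.55884
OR/RR = 3.87316 / 2.55884 = 1.51364
The outcome is not rare, so the OR lies further from 1 than the RR.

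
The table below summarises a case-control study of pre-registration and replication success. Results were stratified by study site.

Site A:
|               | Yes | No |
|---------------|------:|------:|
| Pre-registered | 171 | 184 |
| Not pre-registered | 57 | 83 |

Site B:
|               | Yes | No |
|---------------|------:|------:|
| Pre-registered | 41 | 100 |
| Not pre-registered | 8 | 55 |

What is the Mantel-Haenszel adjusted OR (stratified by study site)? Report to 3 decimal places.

OR_MH = Σ(aᵢdᵢ/nᵢ) / Σ(bᵢcᵢ/nᵢ), where nᵢ is the stratum total.
Stratum 1 (Site A): n = 495; a·d/n = 171·83/495 = 28.6727; b·c/n = 184·57/495 = 21.1879
Stratum 2 (Site B): n = 204; a·d/n = 41·55/204 = 11.0539; b·c/n = 100·8/204 = 3.9216
OR_MH = (28.6727 + 11.0539) / (21.1879 + 3.9216) = 39.7266 / 25.1094 = 1.58214

1.582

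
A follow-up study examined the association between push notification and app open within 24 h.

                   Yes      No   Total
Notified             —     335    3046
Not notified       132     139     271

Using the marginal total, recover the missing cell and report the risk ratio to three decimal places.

The missing cell is in the exposed row: 3046 − 335 = 2711.
So a = 2711, b = 335, c = 132, d = 139.
RR = [a/(a+b)] / [c/(c+d)] = (2711/3046) / (132/271) = 0.89002/0.48708 = 1.82724

1.827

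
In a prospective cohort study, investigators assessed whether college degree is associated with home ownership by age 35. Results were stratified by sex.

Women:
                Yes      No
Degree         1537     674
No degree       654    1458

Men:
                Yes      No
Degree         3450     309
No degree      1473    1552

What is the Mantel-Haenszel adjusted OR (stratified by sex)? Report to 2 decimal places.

7.73

OR_MH = Σ(aᵢdᵢ/nᵢ) / Σ(bᵢcᵢ/nᵢ), where nᵢ is the stratum total.
Stratum 1 (Women): n = 4323; a·d/n = 1537·1458/4323 = 518.3775; b·c/n = 674·654/4323 = 101.9653
Stratum 2 (Men): n = 6784; a·d/n = 3450·1552/6784 = 789.2689; b·c/n = 309·1473/6784 = 67.0927
OR_MH = (518.3775 + 789.2689) / (101.9653 + 67.0927) = 1307.6464 / 169.0580 = 7.73490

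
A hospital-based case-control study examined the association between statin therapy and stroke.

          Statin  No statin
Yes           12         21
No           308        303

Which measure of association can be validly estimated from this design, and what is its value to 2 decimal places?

Reading the table with exposure as columns: a = 12 (Statin, case), b = 308 (Statin, non-case), c = 21 (No statin, case), d = 303.
This is a hospital-based case-control study: participants were sampled on outcome status, so risks in the source population cannot be estimated directly — relative risk is not valid here. The odds ratio is the appropriate measure.
OR = (a·d)/(b·c) = (12 × 303) / (308 × 21) = 3636 / 6468 = 0.56215

0.56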